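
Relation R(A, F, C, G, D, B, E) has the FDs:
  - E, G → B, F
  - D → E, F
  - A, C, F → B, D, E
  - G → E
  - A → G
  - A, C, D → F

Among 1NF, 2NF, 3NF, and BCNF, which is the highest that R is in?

1NF

Candidate key: {A, C}. Prime attributes: {A, C}.
E, G → B, F: {E, G}⁺ = {B, E, F, G}, which is not all of the attributes, so the left side is not a superkey — BCNF is violated.
Because {B, F} are non-prime and the left side of E, G → B, F is not a superkey, the relation is not in 3NF.
{A} is a proper subset of the key {A, C}, and {A}⁺ contains the non-prime attributes {B, E, F, G} — a partial dependency, so 2NF is violated.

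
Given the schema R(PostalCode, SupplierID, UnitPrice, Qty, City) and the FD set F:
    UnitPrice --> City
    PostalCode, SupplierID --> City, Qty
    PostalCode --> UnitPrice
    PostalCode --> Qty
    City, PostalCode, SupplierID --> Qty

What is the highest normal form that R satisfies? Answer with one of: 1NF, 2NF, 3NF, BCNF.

1NF

Candidate key: {PostalCode, SupplierID}. Prime attributes: {PostalCode, SupplierID}.
UnitPrice --> City: {UnitPrice}⁺ = {City, UnitPrice}, which is not all of the attributes, so the left side is not a superkey — BCNF is violated.
Because {City} is non-prime and the left side of UnitPrice --> City is not a superkey, the relation is not in 3NF.
Since {PostalCode} ⊂ {PostalCode, SupplierID} and {PostalCode}⁺ ⊇ {City, Qty, UnitPrice} with {City, Qty, UnitPrice} non-prime, there is a partial dependency; 2NF fails.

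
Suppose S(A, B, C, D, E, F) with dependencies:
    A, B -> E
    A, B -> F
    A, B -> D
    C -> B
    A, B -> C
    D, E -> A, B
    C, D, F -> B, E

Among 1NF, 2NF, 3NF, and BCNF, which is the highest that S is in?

Candidate keys: {A, B}, {A, C}, {C, D, F}, {D, E}. Prime attributes: {A, B, C, D, E, F}.
C -> B: {C}⁺ = {B, C}, which is not all of the attributes, so the left side is not a superkey — BCNF is violated.
But every attribute on its right side ({B}) is prime, and the same holds for every other non-superkey FD, so 3NF still holds.

3NF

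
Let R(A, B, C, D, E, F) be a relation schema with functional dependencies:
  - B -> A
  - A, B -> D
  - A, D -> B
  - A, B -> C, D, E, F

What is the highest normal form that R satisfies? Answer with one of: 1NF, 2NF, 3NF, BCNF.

BCNF

Candidate keys: {A, D}, {B}. Prime attributes: {A, B, D}.
Every FD has a superkey on the left, so the relation is in BCNF.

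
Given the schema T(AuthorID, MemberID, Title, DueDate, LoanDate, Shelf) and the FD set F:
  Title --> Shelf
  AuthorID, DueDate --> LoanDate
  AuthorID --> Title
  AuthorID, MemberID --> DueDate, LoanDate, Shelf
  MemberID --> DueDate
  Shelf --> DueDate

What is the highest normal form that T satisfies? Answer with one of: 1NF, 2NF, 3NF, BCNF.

1NF

Candidate key: {AuthorID, MemberID}. Prime attributes: {AuthorID, MemberID}.
For Title --> Shelf we have {Title}⁺ = {DueDate, Shelf, Title}; {Title} is not a superkey, so BCNF fails.
Title --> Shelf determines the non-prime attribute {Shelf} from a non-superkey — 3NF is violated.
The proper key subset {AuthorID} of {AuthorID, MemberID} determines non-prime {DueDate, LoanDate, Shelf, Title}, so the relation is not even in 2NF.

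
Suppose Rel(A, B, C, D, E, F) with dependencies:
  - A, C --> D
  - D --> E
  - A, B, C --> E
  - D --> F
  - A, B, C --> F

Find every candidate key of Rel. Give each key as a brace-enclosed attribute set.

{A, B, C}

{A, B, C} never appear on the right of any FD, so every key must include all of them.
{A, B, C}⁺ = {A, B, C, D, E, F} — all of the relation — so {A, B, C} is a candidate key.
No other minimal set has full closure, so this is the only candidate key.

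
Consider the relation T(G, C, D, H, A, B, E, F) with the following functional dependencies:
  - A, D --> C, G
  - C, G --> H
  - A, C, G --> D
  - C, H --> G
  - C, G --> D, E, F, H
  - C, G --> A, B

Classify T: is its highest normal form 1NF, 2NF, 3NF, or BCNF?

Candidate keys: {A, D}, {C, G}, {C, H}. Prime attributes: {A, C, D, G, H}.
Every FD has a superkey on the left, so the relation is in BCNF.

BCNF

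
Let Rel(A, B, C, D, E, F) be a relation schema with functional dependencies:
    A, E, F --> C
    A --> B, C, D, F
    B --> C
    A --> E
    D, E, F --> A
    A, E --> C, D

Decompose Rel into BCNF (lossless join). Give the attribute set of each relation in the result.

Candidate keys of the original relation: {A}, {D, E, F}.
{A, B, C, D, E, F}: {B} determines {B, C} here but is not a superkey — split on B --> C, giving {B, C} and {A, B, D, E, F}.
{B, C}: every determinant is a superkey — BCNF.
{A, B, D, E, F}: every determinant is a superkey — BCNF.

{A, B, D, E, F}; {B, C}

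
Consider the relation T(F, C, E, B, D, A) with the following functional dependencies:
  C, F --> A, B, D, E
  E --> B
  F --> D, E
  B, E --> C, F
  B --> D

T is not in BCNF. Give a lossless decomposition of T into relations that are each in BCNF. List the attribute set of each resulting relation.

Candidate keys of the original relation: {E}, {F}.
In {A, B, C, D, E, F}, {B} is not a superkey ({B}⁺ restricted to this set is {B, D}), so split on B --> D into {B, D} and {A, B, C, E, F}.
{B, D} is in BCNF.
{A, B, C, E, F} is in BCNF.

{A, B, C, E, F}; {B, D}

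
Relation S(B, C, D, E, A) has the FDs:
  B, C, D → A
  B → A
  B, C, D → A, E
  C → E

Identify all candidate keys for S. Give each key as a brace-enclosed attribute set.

No FD produces {B, C, D}, so they must be in every candidate key.
{B, C, D}⁺ = {A, B, C, D, E}, which is every attribute, so {B, C, D} is a candidate key.
Every other attribute set either contains this one or has a smaller closure.

{B, C, D}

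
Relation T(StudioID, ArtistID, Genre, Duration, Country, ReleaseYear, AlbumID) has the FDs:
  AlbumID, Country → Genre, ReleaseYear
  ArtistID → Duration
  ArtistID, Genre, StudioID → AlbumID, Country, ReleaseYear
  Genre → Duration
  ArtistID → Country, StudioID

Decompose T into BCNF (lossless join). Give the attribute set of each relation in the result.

{AlbumID, ArtistID}; {AlbumID, Country, Genre, ReleaseYear}; {ArtistID, Country, StudioID}; {Duration, Genre}

Candidate keys of the original relation: {AlbumID, ArtistID}, {ArtistID, Genre}.
Within {AlbumID, ArtistID, Country, Duration, Genre, ReleaseYear, StudioID}: {AlbumID, Country}⁺ ∩ {AlbumID, ArtistID, Country, Duration, Genre, ReleaseYear, StudioID} = {AlbumID, Country, Duration, Genre, ReleaseYear}, not the whole set, so AlbumID, Country → Duration, Genre, ReleaseYear violates BCNF; decompose into {AlbumID, Country, Duration, Genre, ReleaseYear} and {AlbumID, ArtistID, Country, StudioID}.
Within {AlbumID, Country, Duration, Genre, ReleaseYear}: {Genre}⁺ ∩ {AlbumID, Country, Duration, Genre, ReleaseYear} = {Duration, Genre}, not the whole set, so Genre → Duration violates BCNF; decompose into {Duration, Genre} and {AlbumID, Country, Genre, ReleaseYear}.
{Duration, Genre}: every determinant is a superkey — BCNF.
{AlbumID, Country, Genre, ReleaseYear}: every determinant is a superkey — BCNF.
Within {AlbumID, ArtistID, Country, StudioID}: {ArtistID}⁺ ∩ {AlbumID, ArtistID, Country, StudioID} = {ArtistID, Country, StudioID}, not the whole set, so ArtistID → Country, StudioID violates BCNF; decompose into {ArtistID, Country, StudioID} and {AlbumID, ArtistID}.
{ArtistID, Country, StudioID}: every determinant is a superkey — BCNF.
{AlbumID, ArtistID}: every determinant is a superkey — BCNF.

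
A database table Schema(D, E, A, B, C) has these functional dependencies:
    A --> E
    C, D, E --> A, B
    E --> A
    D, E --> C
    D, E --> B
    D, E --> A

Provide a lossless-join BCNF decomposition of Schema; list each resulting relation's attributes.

{A, B, C, D}; {A, E}

Candidate keys of the original relation: {A, D}, {D, E}.
In {A, B, C, D, E}, {A} is not a superkey ({A}⁺ restricted to this set is {A, E}), so split on A --> E into {A, E} and {A, B, C, D}.
{A, E} is in BCNF.
{A, B, C, D} is in BCNF.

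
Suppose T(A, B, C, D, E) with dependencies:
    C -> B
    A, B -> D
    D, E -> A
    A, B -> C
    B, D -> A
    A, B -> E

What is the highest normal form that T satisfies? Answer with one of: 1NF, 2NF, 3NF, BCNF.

Candidate keys: {A, B}, {A, C}, {B, D}, {C, D}. Prime attributes: {A, B, C, D}.
C -> B breaks BCNF: {C}⁺ = {B, C}, so {C} is not a superkey.
Since {B} ⊆ prime attributes and every other non-superkey FD also has a prime right side, the schema is in 3NF.

3NF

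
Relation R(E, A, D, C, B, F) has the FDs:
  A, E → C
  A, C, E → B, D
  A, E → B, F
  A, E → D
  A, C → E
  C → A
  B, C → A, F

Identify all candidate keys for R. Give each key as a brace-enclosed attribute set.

{A, E}, {C}

{C} is a candidate key since {C}⁺ = {A, B, C, D, E, F} covers every attribute.
{A, E} is a candidate key since {A, E}⁺ = {A, B, C, D, E, F} covers every attribute.
No proper subset of any of these is a key, and no other minimal superkey exists.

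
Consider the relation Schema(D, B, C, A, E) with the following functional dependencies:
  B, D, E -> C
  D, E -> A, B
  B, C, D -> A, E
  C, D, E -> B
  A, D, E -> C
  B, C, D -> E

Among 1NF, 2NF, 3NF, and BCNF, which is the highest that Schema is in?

Candidate keys: {B, C, D}, {D, E}. Prime attributes: {B, C, D, E}.
The left-hand side of every FD is a superkey, so BCNF is satisfied.

BCNF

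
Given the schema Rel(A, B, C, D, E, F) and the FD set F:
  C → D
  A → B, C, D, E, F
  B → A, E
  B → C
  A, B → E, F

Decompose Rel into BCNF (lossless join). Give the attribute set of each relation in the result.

{A, B, C, E, F}; {C, D}

Candidate keys of the original relation: {A}, {B}.
{A, B, C, D, E, F}: {C} determines {C, D} here but is not a superkey — split on C → D, giving {C, D} and {A, B, C, E, F}.
{C, D} is in BCNF.
{A, B, C, E, F} is in BCNF.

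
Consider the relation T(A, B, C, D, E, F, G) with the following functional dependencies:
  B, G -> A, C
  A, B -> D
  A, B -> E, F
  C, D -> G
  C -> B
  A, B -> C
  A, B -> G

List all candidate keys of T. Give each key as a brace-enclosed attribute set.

{A, B}⁺ = {A, B, C, D, E, F, G} — all of the relation — so {A, B} is a candidate key.
{A, C}⁺ = {A, B, C, D, E, F, G} — all of the relation — so {A, C} is a candidate key.
{B, G}⁺ = {A, B, C, D, E, F, G} — all of the relation — so {B, G} is a candidate key.
{C, D}⁺ = {A, B, C, D, E, F, G} — all of the relation — so {C, D} is a candidate key.
{C, G}⁺ = {A, B, C, D, E, F, G} — all of the relation — so {C, G} is a candidate key.
These are minimal and exhaustive — every other superkey contains one of them.

{A, B}, {A, C}, {B, G}, {C, D}, {C, G}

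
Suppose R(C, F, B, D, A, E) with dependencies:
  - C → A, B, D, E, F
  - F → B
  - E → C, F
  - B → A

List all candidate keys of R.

{C}, {E}

{C} is a candidate key since {C}⁺ = {A, B, C, D, E, F} covers every attribute.
{E} is a candidate key since {E}⁺ = {A, B, C, D, E, F} covers every attribute.
No proper subset of any of these is a key, and no other minimal superkey exists.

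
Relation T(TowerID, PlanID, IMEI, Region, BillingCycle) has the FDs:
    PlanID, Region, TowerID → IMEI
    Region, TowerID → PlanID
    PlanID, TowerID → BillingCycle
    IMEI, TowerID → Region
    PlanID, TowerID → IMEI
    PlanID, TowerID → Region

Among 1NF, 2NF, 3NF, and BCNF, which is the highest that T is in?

Candidate keys: {IMEI, TowerID}, {PlanID, TowerID}, {Region, TowerID}. Prime attributes: {IMEI, PlanID, Region, TowerID}.
The left-hand side of every FD is a superkey, so BCNF is satisfied.

BCNF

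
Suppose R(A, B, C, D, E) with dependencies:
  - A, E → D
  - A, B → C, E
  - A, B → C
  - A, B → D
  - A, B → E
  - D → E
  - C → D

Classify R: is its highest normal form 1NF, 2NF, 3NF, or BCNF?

2NF

Candidate key: {A, B}. Prime attributes: {A, B}.
A, E → D: {A, E}⁺ = {A, D, E}, which is not all of the attributes, so the left side is not a superkey — BCNF is violated.
Because {D} is non-prime and the left side of A, E → D is not a superkey, the relation is not in 3NF.
No non-prime attribute depends on a proper subset of any candidate key, so 2NF holds.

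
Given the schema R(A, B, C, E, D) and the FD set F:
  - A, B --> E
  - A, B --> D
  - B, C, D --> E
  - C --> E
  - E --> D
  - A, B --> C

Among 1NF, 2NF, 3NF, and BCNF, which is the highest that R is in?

2NF

Candidate key: {A, B}. Prime attributes: {A, B}.
B, C, D --> E: {B, C, D}⁺ = {B, C, D, E}, which is not all of the attributes, so the left side is not a superkey — BCNF is violated.
B, C, D --> E determines the non-prime attribute {E} from a non-superkey — 3NF is violated.
No non-prime attribute depends on a proper subset of any candidate key, so 2NF holds.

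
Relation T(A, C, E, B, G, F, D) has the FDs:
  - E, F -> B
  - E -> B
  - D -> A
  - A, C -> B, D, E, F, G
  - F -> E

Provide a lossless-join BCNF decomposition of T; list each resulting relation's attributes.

Candidate keys of the original relation: {A, C}, {C, D}.
{A, B, C, D, E, F, G}: {E, F} determines {B, E, F} here but is not a superkey — split on E, F -> B, giving {B, E, F} and {A, C, D, E, F, G}.
{B, E, F}: {E} determines {B, E} here but is not a superkey — split on E -> B, giving {B, E} and {E, F}.
{B, E} has no BCNF violation.
{E, F} has no BCNF violation.
{A, C, D, E, F, G}: {D} determines {A, D} here but is not a superkey — split on D -> A, giving {A, D} and {C, D, E, F, G}.
{A, D} has no BCNF violation.
{C, D, E, F, G}: {F} determines {E, F} here but is not a superkey — split on F -> E, giving {E, F} and {C, D, F, G}.
{E, F} has no BCNF violation.
{C, D, F, G} has no BCNF violation.

{A, D}; {B, E}; {C, D, F, G}; {E, F}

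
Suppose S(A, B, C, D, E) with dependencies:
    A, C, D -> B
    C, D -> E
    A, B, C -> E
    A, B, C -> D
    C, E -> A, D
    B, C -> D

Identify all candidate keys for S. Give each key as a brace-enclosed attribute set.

{B, C}, {C, D}, {C, E}

{C} never appears on the right of any FD, so every key must include it.
{B, C}⁺ = {A, B, C, D, E}, which is every attribute, so {B, C} is a candidate key.
{C, D}⁺ = {A, B, C, D, E}, which is every attribute, so {C, D} is a candidate key.
{C, E}⁺ = {A, B, C, D, E}, which is every attribute, so {C, E} is a candidate key.
Any other superkey properly contains one of these, so there are no further candidate keys.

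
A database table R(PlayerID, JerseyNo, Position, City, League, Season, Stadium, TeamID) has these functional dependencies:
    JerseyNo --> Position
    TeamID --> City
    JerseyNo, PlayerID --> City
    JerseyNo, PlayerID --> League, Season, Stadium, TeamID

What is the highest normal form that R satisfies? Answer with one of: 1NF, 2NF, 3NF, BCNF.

Candidate key: {JerseyNo, PlayerID}. Prime attributes: {JerseyNo, PlayerID}.
JerseyNo --> Position: {JerseyNo}⁺ = {JerseyNo, Position}, which is not all of the attributes, so the left side is not a superkey — BCNF is violated.
JerseyNo --> Position determines the non-prime attribute {Position} from a non-superkey — 3NF is violated.
Since {JerseyNo} ⊂ {JerseyNo, PlayerID} and {JerseyNo}⁺ ⊇ {Position} with {Position} non-prime, there is a partial dependency; 2NF fails.

1NF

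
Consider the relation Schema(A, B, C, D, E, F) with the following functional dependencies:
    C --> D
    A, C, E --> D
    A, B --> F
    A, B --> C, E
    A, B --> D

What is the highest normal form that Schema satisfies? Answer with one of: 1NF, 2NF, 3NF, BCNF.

2NF

Candidate key: {A, B}. Prime attributes: {A, B}.
C --> D breaks BCNF: {C}⁺ = {C, D}, so {C} is not a superkey.
C --> D has non-prime {D} on the right and a non-superkey on the left, so 3NF fails.
No proper subset of a key has a non-prime attribute in its closure, so there is no partial dependency; 2NF holds.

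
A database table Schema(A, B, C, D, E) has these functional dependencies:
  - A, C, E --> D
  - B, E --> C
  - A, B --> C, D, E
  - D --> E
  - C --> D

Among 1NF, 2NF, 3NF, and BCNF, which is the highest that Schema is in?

2NF

Candidate key: {A, B}. Prime attributes: {A, B}.
A, C, E --> D breaks BCNF: {A, C, E}⁺ = {A, C, D, E}, so {A, C, E} is not a superkey.
A, C, E --> D determines the non-prime attribute {D} from a non-superkey — 3NF is violated.
Checking every proper subset of each key, none determines a non-prime attribute — 2NF is satisfied.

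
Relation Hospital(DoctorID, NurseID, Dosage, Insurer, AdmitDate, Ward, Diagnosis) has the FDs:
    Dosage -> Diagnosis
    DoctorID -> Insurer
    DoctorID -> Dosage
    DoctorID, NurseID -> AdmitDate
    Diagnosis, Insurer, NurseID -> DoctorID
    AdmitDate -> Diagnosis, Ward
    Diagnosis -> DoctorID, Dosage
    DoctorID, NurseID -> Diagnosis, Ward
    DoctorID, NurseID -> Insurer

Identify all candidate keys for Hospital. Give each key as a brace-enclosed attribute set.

No FD produces {NurseID}, so it must be in every candidate key.
{AdmitDate, NurseID}⁺ = {AdmitDate, Diagnosis, DoctorID, Dosage, Insurer, NurseID, Ward}, which is every attribute, so {AdmitDate, NurseID} is a candidate key.
{Diagnosis, NurseID}⁺ = {AdmitDate, Diagnosis, DoctorID, Dosage, Insurer, NurseID, Ward}, which is every attribute, so {Diagnosis, NurseID} is a candidate key.
{DoctorID, NurseID}⁺ = {AdmitDate, Diagnosis, DoctorID, Dosage, Insurer, NurseID, Ward}, which is every attribute, so {DoctorID, NurseID} is a candidate key.
{Dosage, NurseID}⁺ = {AdmitDate, Diagnosis, DoctorID, Dosage, Insurer, NurseID, Ward}, which is every attribute, so {Dosage, NurseID} is a candidate key.
No proper subset of any of these is a key, and no other minimal superkey exists.

{AdmitDate, NurseID}, {Diagnosis, NurseID}, {DoctorID, NurseID}, {Dosage, NurseID}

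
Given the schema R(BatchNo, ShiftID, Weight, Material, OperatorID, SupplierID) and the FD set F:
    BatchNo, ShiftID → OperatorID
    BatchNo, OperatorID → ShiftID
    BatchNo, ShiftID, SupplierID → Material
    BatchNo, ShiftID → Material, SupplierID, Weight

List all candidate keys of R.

{BatchNo, OperatorID}, {BatchNo, ShiftID}

Attributes never on any right-hand side: {BatchNo} — every candidate key must contain it.
{BatchNo, OperatorID}⁺ = {BatchNo, Material, OperatorID, ShiftID, SupplierID, Weight}, which is every attribute, so {BatchNo, OperatorID} is a candidate key.
{BatchNo, ShiftID}⁺ = {BatchNo, Material, OperatorID, ShiftID, SupplierID, Weight}, which is every attribute, so {BatchNo, ShiftID} is a candidate key.
Any other superkey properly contains one of these, so there are no further candidate keys.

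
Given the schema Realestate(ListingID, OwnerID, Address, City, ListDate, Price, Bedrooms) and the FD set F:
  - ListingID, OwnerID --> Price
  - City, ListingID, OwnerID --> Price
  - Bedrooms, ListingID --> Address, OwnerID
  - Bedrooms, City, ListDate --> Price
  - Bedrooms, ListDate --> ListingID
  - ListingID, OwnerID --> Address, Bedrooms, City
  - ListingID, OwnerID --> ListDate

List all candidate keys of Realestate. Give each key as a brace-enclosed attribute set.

{Bedrooms, ListDate}, {Bedrooms, ListingID}, {ListingID, OwnerID}

{Bedrooms, ListDate}⁺ = {Address, Bedrooms, City, ListDate, ListingID, OwnerID, Price} — all of the relation — so {Bedrooms, ListDate} is a candidate key.
{Bedrooms, ListingID}⁺ = {Address, Bedrooms, City, ListDate, ListingID, OwnerID, Price} — all of the relation — so {Bedrooms, ListingID} is a candidate key.
{ListingID, OwnerID}⁺ = {Address, Bedrooms, City, ListDate, ListingID, OwnerID, Price} — all of the relation — so {ListingID, OwnerID} is a candidate key.
No proper subset of any of these is a key, and no other minimal superkey exists.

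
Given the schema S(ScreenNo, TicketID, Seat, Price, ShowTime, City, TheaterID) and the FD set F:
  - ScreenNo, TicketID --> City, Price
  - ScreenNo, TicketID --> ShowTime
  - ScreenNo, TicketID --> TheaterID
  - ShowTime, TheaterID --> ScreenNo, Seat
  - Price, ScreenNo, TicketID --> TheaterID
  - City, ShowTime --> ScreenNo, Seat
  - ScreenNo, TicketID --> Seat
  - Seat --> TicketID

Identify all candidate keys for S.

{City, ShowTime}, {ScreenNo, Seat}, {ScreenNo, TicketID}, {ShowTime, TheaterID}

{City, ShowTime} is a candidate key since {City, ShowTime}⁺ = {City, Price, ScreenNo, Seat, ShowTime, TheaterID, TicketID} covers every attribute.
{ScreenNo, Seat} is a candidate key since {ScreenNo, Seat}⁺ = {City, Price, ScreenNo, Seat, ShowTime, TheaterID, TicketID} covers every attribute.
{ScreenNo, TicketID} is a candidate key since {ScreenNo, TicketID}⁺ = {City, Price, ScreenNo, Seat, ShowTime, TheaterID, TicketID} covers every attribute.
{ShowTime, TheaterID} is a candidate key since {ShowTime, TheaterID}⁺ = {City, Price, ScreenNo, Seat, ShowTime, TheaterID, TicketID} covers every attribute.
No proper subset of any of these is a key, and no other minimal superkey exists.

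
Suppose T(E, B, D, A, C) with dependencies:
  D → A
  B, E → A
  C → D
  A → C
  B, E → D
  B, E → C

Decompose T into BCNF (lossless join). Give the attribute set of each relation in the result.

{A, C, D}; {B, D, E}

Candidate key of the original relation: {B, E}.
In {A, B, C, D, E}, {D} is not a superkey ({D}⁺ restricted to this set is {A, C, D}), so split on D → A, C into {A, C, D} and {B, D, E}.
{A, C, D}: every determinant is a superkey — BCNF.
{B, D, E}: every determinant is a superkey — BCNF.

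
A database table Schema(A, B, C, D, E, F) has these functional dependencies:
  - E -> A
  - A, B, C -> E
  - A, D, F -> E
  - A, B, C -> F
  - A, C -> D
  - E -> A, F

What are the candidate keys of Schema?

{A, B, C}, {B, C, E}

No FD produces {B, C}, so they must be in every candidate key.
Closure of {A, B, C} is {A, B, C, D, E, F}, the whole schema; {A, B, C} is a candidate key.
Closure of {B, C, E} is {A, B, C, D, E, F}, the whole schema; {B, C, E} is a candidate key.
Any other superkey properly contains one of these, so there are no further candidate keys.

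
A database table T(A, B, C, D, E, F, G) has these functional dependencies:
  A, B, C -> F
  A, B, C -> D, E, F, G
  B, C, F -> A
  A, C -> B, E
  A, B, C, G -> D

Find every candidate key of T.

{A, C}, {B, C, F}

Attributes never on any right-hand side: {C} — every candidate key must contain it.
{A, C}⁺ = {A, B, C, D, E, F, G}, which is every attribute, so {A, C} is a candidate key.
{B, C, F}⁺ = {A, B, C, D, E, F, G}, which is every attribute, so {B, C, F} is a candidate key.
Any other superkey properly contains one of these, so there are no further candidate keys.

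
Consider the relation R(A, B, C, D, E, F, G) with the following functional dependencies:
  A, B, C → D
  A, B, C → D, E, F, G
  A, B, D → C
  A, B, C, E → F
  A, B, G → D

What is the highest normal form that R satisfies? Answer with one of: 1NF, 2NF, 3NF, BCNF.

Candidate keys: {A, B, C}, {A, B, D}, {A, B, G}. Prime attributes: {A, B, C, D, G}.
Every FD has a superkey on the left, so the relation is in BCNF.

BCNF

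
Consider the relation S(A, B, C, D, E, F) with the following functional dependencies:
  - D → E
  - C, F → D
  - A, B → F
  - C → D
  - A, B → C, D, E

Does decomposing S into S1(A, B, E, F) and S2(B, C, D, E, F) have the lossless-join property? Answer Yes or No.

No

S1 ∩ S2 = {B, E, F}; its closure under F is {B, E, F}.
The closure covers neither S1 nor S2 entirely; the join is not lossless.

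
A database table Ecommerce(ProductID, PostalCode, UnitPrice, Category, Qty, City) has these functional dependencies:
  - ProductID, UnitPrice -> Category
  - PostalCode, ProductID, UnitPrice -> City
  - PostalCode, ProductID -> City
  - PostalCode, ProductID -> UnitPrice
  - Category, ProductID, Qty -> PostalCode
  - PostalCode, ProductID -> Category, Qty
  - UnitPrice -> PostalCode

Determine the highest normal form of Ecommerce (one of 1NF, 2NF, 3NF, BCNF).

Candidate keys: {Category, ProductID, Qty}, {PostalCode, ProductID}, {ProductID, UnitPrice}. Prime attributes: {Category, PostalCode, ProductID, Qty, UnitPrice}.
For UnitPrice -> PostalCode we have {UnitPrice}⁺ = {PostalCode, UnitPrice}; {UnitPrice} is not a superkey, so BCNF fails.
But every attribute on its right side ({PostalCode}) is prime, and the same holds for every other non-superkey FD, so 3NF still holds.

3NF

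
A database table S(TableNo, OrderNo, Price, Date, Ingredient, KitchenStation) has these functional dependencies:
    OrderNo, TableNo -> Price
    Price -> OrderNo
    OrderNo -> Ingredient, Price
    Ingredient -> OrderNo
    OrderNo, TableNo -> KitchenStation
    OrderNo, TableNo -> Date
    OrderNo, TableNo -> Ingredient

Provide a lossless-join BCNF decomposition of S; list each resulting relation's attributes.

{Date, KitchenStation, Price, TableNo}; {Ingredient, OrderNo, Price}

Candidate keys of the original relation: {Ingredient, TableNo}, {OrderNo, TableNo}, {Price, TableNo}.
Within {Date, Ingredient, KitchenStation, OrderNo, Price, TableNo}: {Price}⁺ ∩ {Date, Ingredient, KitchenStation, OrderNo, Price, TableNo} = {Ingredient, OrderNo, Price}, not the whole set, so Price -> Ingredient, OrderNo violates BCNF; decompose into {Ingredient, OrderNo, Price} and {Date, KitchenStation, Price, TableNo}.
{Ingredient, OrderNo, Price} has no BCNF violation.
{Date, KitchenStation, Price, TableNo} has no BCNF violation.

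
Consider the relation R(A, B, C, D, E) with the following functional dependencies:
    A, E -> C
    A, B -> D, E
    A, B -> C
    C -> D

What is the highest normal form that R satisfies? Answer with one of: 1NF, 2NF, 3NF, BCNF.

2NF

Candidate key: {A, B}. Prime attributes: {A, B}.
For A, E -> C we have {A, E}⁺ = {A, C, D, E}; {A, E} is not a superkey, so BCNF fails.
A, E -> C determines the non-prime attribute {C} from a non-superkey — 3NF is violated.
Checking every proper subset of each key, none determines a non-prime attribute — 2NF is satisfied.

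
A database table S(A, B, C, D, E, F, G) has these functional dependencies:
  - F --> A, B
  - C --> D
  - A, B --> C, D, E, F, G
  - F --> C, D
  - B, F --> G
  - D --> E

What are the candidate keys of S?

Closure of {F} is {A, B, C, D, E, F, G}, the whole schema; {F} is a candidate key.
Closure of {A, B} is {A, B, C, D, E, F, G}, the whole schema; {A, B} is a candidate key.
These are minimal and exhaustive — every other superkey contains one of them.

{A, B}, {F}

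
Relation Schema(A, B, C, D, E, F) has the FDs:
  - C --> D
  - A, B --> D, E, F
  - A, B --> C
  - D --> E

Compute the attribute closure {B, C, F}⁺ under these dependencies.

Start with {B, C, F}.
C --> D applies; add {D} → now {B, C, D, F}.
D --> E applies; add {E} → now {B, C, D, E, F}.
No further FD applies.

{B, C, D, E, F}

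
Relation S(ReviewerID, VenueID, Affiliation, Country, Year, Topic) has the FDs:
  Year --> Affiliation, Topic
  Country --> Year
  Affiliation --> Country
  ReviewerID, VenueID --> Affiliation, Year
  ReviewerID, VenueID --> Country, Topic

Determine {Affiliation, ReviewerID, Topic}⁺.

Start with {Affiliation, ReviewerID, Topic}.
Affiliation --> Country applies; add {Country} → now {Affiliation, Country, ReviewerID, Topic}.
Country --> Year applies; add {Year} → now {Affiliation, Country, ReviewerID, Topic, Year}.
No further FD applies.

{Affiliation, Country, ReviewerID, Topic, Year}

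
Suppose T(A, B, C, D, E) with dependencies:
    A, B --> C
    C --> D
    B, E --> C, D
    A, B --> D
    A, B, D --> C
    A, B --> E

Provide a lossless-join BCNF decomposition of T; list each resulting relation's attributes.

{A, B, E}; {B, C, E}; {C, D}

Candidate key of the original relation: {A, B}.
Within {A, B, C, D, E}: {C}⁺ ∩ {A, B, C, D, E} = {C, D}, not the whole set, so C --> D violates BCNF; decompose into {C, D} and {A, B, C, E}.
{C, D} has no BCNF violation.
Within {A, B, C, E}: {B, E}⁺ ∩ {A, B, C, E} = {B, C, E}, not the whole set, so B, E --> C violates BCNF; decompose into {B, C, E} and {A, B, E}.
{B, C, E} has no BCNF violation.
{A, B, E} has no BCNF violation.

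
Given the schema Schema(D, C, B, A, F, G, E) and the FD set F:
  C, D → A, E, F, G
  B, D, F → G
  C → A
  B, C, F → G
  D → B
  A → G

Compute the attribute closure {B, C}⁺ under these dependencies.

Start with {B, C}.
C → A applies; add {A} → now {A, B, C}.
A → G applies; add {G} → now {A, B, C, G}.
No further FD applies.

{A, B, C, G}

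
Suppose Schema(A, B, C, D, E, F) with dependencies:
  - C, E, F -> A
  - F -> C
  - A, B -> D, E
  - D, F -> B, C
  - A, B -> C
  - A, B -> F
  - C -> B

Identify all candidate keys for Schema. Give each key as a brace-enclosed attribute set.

{A, B}, {A, C}, {A, F}, {E, F}

{A, B} is a candidate key since {A, B}⁺ = {A, B, C, D, E, F} covers every attribute.
{A, C} is a candidate key since {A, C}⁺ = {A, B, C, D, E, F} covers every attribute.
{A, F} is a candidate key since {A, F}⁺ = {A, B, C, D, E, F} covers every attribute.
{E, F} is a candidate key since {E, F}⁺ = {A, B, C, D, E, F} covers every attribute.
No proper subset of any of these is a key, and no other minimal superkey exists.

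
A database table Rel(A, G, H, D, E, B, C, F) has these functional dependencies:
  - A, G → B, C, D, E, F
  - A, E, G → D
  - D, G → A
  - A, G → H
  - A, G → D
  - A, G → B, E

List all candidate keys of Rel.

Attributes never on any right-hand side: {G} — every candidate key must contain it.
{A, G}⁺ = {A, B, C, D, E, F, G, H}, which is every attribute, so {A, G} is a candidate key.
{D, G}⁺ = {A, B, C, D, E, F, G, H}, which is every attribute, so {D, G} is a candidate key.
Any other superkey properly contains one of these, so there are no further candidate keys.

{A, G}, {D, G}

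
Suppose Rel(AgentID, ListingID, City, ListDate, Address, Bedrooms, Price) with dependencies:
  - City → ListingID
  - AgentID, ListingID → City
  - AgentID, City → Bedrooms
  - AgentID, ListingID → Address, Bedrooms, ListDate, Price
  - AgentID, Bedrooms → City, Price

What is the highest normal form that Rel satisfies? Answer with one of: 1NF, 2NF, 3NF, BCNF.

3NF

Candidate keys: {AgentID, Bedrooms}, {AgentID, City}, {AgentID, ListingID}. Prime attributes: {AgentID, Bedrooms, City, ListingID}.
City → ListingID: {City}⁺ = {City, ListingID}, which is not all of the attributes, so the left side is not a superkey — BCNF is violated.
But every attribute on its right side ({ListingID}) is prime, and the same holds for every other non-superkey FD, so 3NF still holds.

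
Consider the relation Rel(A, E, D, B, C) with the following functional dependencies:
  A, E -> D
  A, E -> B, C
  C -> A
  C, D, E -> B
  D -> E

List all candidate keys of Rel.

{A, D}, {A, E}, {C, D}, {C, E}

Closure of {A, D} is {A, B, C, D, E}, the whole schema; {A, D} is a candidate key.
Closure of {A, E} is {A, B, C, D, E}, the whole schema; {A, E} is a candidate key.
Closure of {C, D} is {A, B, C, D, E}, the whole schema; {C, D} is a candidate key.
Closure of {C, E} is {A, B, C, D, E}, the whole schema; {C, E} is a candidate key.
No proper subset of any of these is a key, and no other minimal superkey exists.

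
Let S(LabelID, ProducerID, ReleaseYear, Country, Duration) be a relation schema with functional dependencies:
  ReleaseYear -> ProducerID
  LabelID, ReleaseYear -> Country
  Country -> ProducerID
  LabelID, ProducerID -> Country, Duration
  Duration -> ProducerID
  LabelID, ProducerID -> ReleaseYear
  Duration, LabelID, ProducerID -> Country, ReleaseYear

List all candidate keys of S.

{LabelID} never appears on the right of any FD, so every key must include it.
{Country, LabelID}⁺ = {Country, Duration, LabelID, ProducerID, ReleaseYear} — all of the relation — so {Country, LabelID} is a candidate key.
{Duration, LabelID}⁺ = {Country, Duration, LabelID, ProducerID, ReleaseYear} — all of the relation — so {Duration, LabelID} is a candidate key.
{LabelID, ProducerID}⁺ = {Country, Duration, LabelID, ProducerID, ReleaseYear} — all of the relation — so {LabelID, ProducerID} is a candidate key.
{LabelID, ReleaseYear}⁺ = {Country, Duration, LabelID, ProducerID, ReleaseYear} — all of the relation — so {LabelID, ReleaseYear} is a candidate key.
No proper subset of any of these is a key, and no other minimal superkey exists.

{Country, LabelID}, {Duration, LabelID}, {LabelID, ProducerID}, {LabelID, ReleaseYear}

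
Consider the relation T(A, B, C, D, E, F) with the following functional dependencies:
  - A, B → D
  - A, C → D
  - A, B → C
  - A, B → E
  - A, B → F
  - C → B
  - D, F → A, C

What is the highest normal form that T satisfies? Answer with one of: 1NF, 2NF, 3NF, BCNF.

Candidate keys: {A, B}, {A, C}, {D, F}. Prime attributes: {A, B, C, D, F}.
C → B: {C}⁺ = {B, C}, which is not all of the attributes, so the left side is not a superkey — BCNF is violated.
Since {B} ⊆ prime attributes and every other non-superkey FD also has a prime right side, the schema is in 3NF.

3NF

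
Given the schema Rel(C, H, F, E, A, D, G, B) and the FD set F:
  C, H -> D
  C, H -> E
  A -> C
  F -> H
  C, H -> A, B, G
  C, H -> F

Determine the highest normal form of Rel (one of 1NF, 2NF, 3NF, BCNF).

Candidate keys: {A, F}, {A, H}, {C, F}, {C, H}. Prime attributes: {A, C, F, H}.
A -> C breaks BCNF: {A}⁺ = {A, C}, so {A} is not a superkey.
But every attribute on its right side ({C}) is prime, and the same holds for every other non-superkey FD, so 3NF still holds.

3NF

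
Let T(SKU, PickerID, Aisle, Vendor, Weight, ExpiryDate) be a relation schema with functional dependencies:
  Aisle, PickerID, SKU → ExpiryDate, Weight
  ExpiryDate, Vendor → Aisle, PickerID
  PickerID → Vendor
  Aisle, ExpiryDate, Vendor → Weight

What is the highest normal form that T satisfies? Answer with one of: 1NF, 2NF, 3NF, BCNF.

Candidate keys: {Aisle, PickerID, SKU}, {ExpiryDate, PickerID, SKU}, {ExpiryDate, SKU, Vendor}. Prime attributes: {Aisle, ExpiryDate, PickerID, SKU, Vendor}.
ExpiryDate, Vendor → Aisle, PickerID breaks BCNF: {ExpiryDate, Vendor}⁺ = {Aisle, ExpiryDate, PickerID, Vendor, Weight}, so {ExpiryDate, Vendor} is not a superkey.
Because {Weight} is non-prime and the left side of Aisle, ExpiryDate, Vendor → Weight is not a superkey, the relation is not in 3NF.
Since {ExpiryDate, PickerID} ⊂ {ExpiryDate, PickerID, SKU} and {ExpiryDate, PickerID}⁺ ⊇ {Weight} with {Weight} non-prime, there is a partial dependency; 2NF fails.

1NF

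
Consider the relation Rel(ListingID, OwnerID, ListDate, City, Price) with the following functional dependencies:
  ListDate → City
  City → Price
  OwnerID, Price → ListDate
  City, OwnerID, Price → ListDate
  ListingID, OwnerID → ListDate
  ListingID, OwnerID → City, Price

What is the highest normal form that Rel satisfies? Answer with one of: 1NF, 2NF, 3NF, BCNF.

2NF

Candidate key: {ListingID, OwnerID}. Prime attributes: {ListingID, OwnerID}.
ListDate → City: {ListDate}⁺ = {City, ListDate, Price}, which is not all of the attributes, so the left side is not a superkey — BCNF is violated.
ListDate → City determines the non-prime attribute {City} from a non-superkey — 3NF is violated.
Checking every proper subset of each key, none determines a non-prime attribute — 2NF is satisfied.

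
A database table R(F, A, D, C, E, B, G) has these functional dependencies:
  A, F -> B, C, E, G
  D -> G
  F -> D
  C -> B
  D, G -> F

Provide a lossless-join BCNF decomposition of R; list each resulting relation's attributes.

{A, C, D, E}; {B, C}; {D, F, G}

Candidate keys of the original relation: {A, D}, {A, F}.
{A, B, C, D, E, F, G}: {D} determines {D, F, G} here but is not a superkey — split on D -> F, G, giving {D, F, G} and {A, B, C, D, E}.
{D, F, G} has no BCNF violation.
{A, B, C, D, E}: {C} determines {B, C} here but is not a superkey — split on C -> B, giving {B, C} and {A, C, D, E}.
{B, C} has no BCNF violation.
{A, C, D, E} has no BCNF violation.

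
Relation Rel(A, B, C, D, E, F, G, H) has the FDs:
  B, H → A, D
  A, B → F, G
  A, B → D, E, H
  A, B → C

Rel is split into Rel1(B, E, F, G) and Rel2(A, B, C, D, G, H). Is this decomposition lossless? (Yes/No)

Common attributes: {B, G}; their closure is {B, G}.
Rel1 ⊄ {B, G} and Rel2 ⊄ {B, G}, so the split is lossy.

No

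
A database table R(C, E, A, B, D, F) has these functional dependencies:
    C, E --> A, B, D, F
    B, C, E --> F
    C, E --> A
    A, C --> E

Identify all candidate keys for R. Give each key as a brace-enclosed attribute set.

{C} never appears on the right of any FD, so every key must include it.
{A, C}⁺ = {A, B, C, D, E, F} — all of the relation — so {A, C} is a candidate key.
{C, E}⁺ = {A, B, C, D, E, F} — all of the relation — so {C, E} is a candidate key.
No proper subset of any of these is a key, and no other minimal superkey exists.

{A, C}, {C, E}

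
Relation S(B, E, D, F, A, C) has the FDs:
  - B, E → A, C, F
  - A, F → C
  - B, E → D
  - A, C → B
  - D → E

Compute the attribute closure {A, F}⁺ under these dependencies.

{A, B, C, F}

Start with {A, F}.
A, F → C applies; add {C} → now {A, C, F}.
A, C → B applies; add {B} → now {A, B, C, F}.
No further FD applies.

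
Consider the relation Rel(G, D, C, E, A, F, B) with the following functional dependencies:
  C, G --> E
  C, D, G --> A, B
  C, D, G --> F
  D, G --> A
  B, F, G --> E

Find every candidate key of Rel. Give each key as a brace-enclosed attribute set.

Attributes never on any right-hand side: {C, D, G} — every candidate key must contain all of them.
Closure of {C, D, G} is {A, B, C, D, E, F, G}, the whole schema; {C, D, G} is a candidate key.
No other minimal set has full closure, so this is the only candidate key.

{C, D, G}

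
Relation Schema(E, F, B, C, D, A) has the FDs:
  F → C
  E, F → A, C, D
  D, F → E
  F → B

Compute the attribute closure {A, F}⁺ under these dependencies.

Start with {A, F}.
F → C applies; add {C} → now {A, C, F}.
F → B applies; add {B} → now {A, B, C, F}.
No further FD applies.

{A, B, C, F}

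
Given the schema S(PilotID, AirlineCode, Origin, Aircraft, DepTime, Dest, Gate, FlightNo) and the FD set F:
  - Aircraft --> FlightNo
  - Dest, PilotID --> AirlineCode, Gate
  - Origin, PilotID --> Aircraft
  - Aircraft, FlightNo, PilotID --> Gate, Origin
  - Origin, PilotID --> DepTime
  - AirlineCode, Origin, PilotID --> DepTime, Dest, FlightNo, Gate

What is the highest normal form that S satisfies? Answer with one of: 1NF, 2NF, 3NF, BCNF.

1NF

Candidate keys: {Aircraft, AirlineCode, PilotID}, {Aircraft, Dest, PilotID}, {AirlineCode, Origin, PilotID}, {Dest, Origin, PilotID}. Prime attributes: {Aircraft, AirlineCode, Dest, Origin, PilotID}.
Aircraft --> FlightNo breaks BCNF: {Aircraft}⁺ = {Aircraft, FlightNo}, so {Aircraft} is not a superkey.
Aircraft --> FlightNo determines the non-prime attribute {FlightNo} from a non-superkey — 3NF is violated.
The proper key subset {Aircraft} of {Aircraft, AirlineCode, PilotID} determines non-prime {FlightNo}, so the relation is not even in 2NF.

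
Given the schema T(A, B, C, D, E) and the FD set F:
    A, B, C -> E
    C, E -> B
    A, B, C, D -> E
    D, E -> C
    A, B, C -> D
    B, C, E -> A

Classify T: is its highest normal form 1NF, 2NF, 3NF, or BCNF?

Candidate keys: {A, B, C}, {C, E}, {D, E}. Prime attributes: {A, B, C, D, E}.
Each dependency's left side is a superkey — BCNF holds.

BCNF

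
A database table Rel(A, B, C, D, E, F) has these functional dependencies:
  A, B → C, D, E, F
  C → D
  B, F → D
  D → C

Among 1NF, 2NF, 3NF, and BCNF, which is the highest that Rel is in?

Candidate key: {A, B}. Prime attributes: {A, B}.
C → D: {C}⁺ = {C, D}, which is not all of the attributes, so the left side is not a superkey — BCNF is violated.
C → D has non-prime {D} on the right and a non-superkey on the left, so 3NF fails.
No proper subset of a key has a non-prime attribute in its closure, so there is no partial dependency; 2NF holds.

2NF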